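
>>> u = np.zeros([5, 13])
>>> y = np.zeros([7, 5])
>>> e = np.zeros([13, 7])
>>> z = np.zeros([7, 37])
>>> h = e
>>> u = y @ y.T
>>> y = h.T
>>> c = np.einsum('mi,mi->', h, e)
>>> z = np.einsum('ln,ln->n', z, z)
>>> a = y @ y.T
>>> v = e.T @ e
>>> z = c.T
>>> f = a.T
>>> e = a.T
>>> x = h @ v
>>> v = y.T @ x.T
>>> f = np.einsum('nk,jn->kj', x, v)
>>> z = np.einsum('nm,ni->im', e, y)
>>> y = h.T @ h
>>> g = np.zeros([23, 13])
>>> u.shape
(7, 7)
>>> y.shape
(7, 7)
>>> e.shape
(7, 7)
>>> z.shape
(13, 7)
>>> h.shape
(13, 7)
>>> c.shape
()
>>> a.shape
(7, 7)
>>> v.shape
(13, 13)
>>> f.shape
(7, 13)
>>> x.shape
(13, 7)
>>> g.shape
(23, 13)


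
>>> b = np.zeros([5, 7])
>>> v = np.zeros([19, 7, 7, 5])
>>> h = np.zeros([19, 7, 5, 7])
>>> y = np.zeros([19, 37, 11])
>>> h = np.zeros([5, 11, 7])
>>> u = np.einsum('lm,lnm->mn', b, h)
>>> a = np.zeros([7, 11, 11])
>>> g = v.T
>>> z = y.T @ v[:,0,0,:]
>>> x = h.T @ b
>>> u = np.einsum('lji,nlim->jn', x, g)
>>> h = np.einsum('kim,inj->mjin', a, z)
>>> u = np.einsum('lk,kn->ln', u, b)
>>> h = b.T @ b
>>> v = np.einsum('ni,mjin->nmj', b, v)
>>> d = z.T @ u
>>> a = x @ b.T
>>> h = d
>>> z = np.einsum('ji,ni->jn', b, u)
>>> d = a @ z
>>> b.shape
(5, 7)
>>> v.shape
(5, 19, 7)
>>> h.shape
(5, 37, 7)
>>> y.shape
(19, 37, 11)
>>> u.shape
(11, 7)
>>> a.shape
(7, 11, 5)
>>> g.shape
(5, 7, 7, 19)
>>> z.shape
(5, 11)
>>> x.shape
(7, 11, 7)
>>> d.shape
(7, 11, 11)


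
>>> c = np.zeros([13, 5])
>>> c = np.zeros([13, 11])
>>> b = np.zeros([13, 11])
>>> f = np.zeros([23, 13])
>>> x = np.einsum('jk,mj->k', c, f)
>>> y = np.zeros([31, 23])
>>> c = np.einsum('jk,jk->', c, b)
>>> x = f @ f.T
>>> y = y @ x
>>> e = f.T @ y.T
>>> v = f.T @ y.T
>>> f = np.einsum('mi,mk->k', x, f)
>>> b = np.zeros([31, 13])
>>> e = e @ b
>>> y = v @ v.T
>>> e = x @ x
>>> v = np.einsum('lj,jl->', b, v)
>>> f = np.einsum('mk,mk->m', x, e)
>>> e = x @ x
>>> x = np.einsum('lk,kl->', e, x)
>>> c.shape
()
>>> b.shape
(31, 13)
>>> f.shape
(23,)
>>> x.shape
()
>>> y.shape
(13, 13)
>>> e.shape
(23, 23)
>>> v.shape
()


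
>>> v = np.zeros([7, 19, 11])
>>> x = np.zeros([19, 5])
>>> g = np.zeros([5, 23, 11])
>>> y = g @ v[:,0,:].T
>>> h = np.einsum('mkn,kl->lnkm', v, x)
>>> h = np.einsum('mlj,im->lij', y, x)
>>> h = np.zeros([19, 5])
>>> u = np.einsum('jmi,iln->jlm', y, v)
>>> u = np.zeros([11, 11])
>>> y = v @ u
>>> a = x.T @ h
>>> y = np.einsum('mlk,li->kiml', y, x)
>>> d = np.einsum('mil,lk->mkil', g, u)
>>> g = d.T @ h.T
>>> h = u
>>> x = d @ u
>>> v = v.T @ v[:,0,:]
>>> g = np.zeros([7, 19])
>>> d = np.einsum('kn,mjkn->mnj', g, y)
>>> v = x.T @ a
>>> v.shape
(11, 23, 11, 5)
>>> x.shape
(5, 11, 23, 11)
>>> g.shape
(7, 19)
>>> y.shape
(11, 5, 7, 19)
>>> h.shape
(11, 11)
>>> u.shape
(11, 11)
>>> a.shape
(5, 5)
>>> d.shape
(11, 19, 5)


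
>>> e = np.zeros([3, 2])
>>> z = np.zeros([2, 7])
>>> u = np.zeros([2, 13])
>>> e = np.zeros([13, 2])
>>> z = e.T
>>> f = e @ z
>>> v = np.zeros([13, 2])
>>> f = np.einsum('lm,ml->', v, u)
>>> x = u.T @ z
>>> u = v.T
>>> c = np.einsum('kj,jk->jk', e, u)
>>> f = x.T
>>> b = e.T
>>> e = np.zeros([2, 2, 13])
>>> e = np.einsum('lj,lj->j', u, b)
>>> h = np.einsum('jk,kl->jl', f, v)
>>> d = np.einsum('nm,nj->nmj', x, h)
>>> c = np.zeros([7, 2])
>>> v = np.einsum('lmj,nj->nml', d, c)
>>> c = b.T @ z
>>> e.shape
(13,)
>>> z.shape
(2, 13)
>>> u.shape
(2, 13)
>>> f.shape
(13, 13)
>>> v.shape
(7, 13, 13)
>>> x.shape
(13, 13)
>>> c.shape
(13, 13)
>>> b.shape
(2, 13)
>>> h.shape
(13, 2)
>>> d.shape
(13, 13, 2)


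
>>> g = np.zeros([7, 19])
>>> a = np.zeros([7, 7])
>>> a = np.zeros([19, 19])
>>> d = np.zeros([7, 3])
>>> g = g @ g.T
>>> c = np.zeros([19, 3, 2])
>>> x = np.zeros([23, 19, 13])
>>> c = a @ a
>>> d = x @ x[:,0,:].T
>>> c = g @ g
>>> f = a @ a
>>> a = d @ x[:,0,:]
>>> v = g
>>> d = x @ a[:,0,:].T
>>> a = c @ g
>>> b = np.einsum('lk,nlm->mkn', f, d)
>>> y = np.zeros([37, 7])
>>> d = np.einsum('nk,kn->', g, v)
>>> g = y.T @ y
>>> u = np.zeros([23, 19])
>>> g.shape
(7, 7)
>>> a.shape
(7, 7)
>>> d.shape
()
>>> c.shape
(7, 7)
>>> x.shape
(23, 19, 13)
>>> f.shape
(19, 19)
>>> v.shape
(7, 7)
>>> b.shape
(23, 19, 23)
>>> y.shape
(37, 7)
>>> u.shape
(23, 19)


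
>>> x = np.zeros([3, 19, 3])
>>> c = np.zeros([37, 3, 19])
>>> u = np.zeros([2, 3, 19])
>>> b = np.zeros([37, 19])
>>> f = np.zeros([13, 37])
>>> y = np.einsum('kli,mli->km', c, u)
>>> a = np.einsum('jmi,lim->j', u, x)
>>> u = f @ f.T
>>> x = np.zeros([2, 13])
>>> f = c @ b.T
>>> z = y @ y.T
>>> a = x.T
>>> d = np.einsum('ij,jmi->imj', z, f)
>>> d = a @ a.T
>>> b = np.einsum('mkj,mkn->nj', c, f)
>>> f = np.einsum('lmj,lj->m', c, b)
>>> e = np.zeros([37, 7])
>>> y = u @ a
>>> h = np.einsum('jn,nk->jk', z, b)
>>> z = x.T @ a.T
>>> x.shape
(2, 13)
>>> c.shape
(37, 3, 19)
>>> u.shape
(13, 13)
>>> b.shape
(37, 19)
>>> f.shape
(3,)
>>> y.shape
(13, 2)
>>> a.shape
(13, 2)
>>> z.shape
(13, 13)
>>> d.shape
(13, 13)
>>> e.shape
(37, 7)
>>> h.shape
(37, 19)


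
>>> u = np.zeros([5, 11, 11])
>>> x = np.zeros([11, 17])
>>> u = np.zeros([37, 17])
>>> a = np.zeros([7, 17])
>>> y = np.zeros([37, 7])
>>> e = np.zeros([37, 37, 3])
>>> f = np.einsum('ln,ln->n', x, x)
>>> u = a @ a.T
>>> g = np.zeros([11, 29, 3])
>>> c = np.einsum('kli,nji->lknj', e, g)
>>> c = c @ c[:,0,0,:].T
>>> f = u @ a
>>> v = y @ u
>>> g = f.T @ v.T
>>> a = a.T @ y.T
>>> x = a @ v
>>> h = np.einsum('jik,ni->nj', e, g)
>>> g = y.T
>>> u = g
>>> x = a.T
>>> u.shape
(7, 37)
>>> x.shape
(37, 17)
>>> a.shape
(17, 37)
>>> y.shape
(37, 7)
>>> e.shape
(37, 37, 3)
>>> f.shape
(7, 17)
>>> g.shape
(7, 37)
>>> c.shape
(37, 37, 11, 37)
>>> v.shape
(37, 7)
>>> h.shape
(17, 37)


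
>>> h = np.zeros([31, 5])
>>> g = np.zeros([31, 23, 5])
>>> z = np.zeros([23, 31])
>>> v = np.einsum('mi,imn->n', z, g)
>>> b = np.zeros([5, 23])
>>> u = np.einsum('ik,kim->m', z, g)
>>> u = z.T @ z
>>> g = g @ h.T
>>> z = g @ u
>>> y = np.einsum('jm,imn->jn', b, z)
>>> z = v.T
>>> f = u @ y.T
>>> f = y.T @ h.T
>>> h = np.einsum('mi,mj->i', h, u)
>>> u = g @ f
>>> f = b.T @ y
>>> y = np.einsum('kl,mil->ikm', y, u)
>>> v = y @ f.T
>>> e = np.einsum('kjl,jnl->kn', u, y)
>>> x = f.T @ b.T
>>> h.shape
(5,)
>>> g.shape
(31, 23, 31)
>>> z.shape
(5,)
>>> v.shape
(23, 5, 23)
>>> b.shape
(5, 23)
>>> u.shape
(31, 23, 31)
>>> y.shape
(23, 5, 31)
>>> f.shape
(23, 31)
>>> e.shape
(31, 5)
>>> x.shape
(31, 5)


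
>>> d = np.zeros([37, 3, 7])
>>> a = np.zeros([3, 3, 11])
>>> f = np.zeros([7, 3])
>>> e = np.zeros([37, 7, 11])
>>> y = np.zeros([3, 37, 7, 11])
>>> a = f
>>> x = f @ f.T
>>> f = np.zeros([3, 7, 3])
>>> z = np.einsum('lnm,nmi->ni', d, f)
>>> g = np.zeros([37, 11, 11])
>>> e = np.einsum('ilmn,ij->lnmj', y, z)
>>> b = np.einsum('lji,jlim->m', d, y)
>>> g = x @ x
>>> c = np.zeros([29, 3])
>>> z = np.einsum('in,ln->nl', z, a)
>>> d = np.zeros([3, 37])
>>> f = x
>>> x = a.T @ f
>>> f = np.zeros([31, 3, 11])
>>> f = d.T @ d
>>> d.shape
(3, 37)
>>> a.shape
(7, 3)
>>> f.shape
(37, 37)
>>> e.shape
(37, 11, 7, 3)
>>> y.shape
(3, 37, 7, 11)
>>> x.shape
(3, 7)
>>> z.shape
(3, 7)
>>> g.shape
(7, 7)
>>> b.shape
(11,)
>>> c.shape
(29, 3)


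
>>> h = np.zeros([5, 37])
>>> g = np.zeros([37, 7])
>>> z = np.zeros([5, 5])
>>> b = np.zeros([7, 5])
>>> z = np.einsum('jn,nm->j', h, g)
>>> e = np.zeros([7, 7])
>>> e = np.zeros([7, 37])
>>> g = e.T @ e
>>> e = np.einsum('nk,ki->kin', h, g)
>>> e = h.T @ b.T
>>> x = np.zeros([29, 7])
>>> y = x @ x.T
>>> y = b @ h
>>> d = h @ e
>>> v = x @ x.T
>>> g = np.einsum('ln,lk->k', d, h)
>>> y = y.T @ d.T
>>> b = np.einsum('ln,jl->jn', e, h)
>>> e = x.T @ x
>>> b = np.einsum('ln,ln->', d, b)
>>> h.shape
(5, 37)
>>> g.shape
(37,)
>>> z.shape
(5,)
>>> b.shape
()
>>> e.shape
(7, 7)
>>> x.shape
(29, 7)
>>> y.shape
(37, 5)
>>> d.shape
(5, 7)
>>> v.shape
(29, 29)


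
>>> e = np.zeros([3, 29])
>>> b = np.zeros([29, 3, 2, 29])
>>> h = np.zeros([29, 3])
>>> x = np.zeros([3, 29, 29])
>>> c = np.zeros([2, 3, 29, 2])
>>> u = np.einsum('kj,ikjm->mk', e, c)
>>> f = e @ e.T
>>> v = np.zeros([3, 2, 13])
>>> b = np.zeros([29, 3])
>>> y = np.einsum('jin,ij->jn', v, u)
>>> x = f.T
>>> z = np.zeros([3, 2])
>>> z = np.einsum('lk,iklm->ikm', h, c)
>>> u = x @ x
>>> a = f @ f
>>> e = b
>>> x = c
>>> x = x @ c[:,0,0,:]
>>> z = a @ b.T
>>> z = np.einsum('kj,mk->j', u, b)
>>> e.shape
(29, 3)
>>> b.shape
(29, 3)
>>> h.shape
(29, 3)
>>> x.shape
(2, 3, 29, 2)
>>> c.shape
(2, 3, 29, 2)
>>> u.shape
(3, 3)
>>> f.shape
(3, 3)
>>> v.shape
(3, 2, 13)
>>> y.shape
(3, 13)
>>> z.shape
(3,)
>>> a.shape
(3, 3)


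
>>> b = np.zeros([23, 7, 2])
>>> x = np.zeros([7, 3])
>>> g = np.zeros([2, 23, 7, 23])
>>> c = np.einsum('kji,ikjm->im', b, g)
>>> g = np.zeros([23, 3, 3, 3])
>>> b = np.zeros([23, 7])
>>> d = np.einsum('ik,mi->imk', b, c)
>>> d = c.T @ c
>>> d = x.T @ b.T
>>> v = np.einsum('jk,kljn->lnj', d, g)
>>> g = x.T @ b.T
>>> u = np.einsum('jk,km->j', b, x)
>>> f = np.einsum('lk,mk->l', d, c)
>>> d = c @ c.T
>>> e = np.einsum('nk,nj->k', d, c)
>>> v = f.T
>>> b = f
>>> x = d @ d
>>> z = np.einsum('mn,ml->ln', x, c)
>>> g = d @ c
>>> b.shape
(3,)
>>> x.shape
(2, 2)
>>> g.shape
(2, 23)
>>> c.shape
(2, 23)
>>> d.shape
(2, 2)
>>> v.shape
(3,)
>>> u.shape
(23,)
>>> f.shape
(3,)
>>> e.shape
(2,)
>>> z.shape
(23, 2)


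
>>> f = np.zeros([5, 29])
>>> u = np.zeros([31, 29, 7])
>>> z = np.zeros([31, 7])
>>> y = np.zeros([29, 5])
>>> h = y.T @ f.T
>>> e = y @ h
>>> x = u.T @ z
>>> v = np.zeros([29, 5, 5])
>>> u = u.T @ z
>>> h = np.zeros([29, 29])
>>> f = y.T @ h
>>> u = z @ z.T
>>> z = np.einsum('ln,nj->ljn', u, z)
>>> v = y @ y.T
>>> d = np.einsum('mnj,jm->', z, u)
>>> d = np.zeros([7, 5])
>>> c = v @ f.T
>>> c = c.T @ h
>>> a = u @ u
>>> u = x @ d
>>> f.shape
(5, 29)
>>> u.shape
(7, 29, 5)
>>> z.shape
(31, 7, 31)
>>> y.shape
(29, 5)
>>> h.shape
(29, 29)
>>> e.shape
(29, 5)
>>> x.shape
(7, 29, 7)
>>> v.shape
(29, 29)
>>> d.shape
(7, 5)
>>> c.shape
(5, 29)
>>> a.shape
(31, 31)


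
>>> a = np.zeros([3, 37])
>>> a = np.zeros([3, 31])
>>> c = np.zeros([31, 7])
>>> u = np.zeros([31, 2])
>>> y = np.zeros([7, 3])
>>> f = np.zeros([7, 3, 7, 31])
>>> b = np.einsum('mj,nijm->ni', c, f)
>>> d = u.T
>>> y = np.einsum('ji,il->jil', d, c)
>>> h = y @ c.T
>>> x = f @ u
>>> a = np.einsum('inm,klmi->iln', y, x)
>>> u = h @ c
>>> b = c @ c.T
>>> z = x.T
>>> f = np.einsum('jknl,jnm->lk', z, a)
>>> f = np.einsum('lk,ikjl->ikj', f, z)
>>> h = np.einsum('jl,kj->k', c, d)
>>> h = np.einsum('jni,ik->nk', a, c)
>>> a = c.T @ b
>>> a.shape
(7, 31)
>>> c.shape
(31, 7)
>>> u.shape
(2, 31, 7)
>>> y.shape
(2, 31, 7)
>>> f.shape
(2, 7, 3)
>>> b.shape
(31, 31)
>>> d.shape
(2, 31)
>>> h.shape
(3, 7)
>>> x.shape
(7, 3, 7, 2)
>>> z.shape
(2, 7, 3, 7)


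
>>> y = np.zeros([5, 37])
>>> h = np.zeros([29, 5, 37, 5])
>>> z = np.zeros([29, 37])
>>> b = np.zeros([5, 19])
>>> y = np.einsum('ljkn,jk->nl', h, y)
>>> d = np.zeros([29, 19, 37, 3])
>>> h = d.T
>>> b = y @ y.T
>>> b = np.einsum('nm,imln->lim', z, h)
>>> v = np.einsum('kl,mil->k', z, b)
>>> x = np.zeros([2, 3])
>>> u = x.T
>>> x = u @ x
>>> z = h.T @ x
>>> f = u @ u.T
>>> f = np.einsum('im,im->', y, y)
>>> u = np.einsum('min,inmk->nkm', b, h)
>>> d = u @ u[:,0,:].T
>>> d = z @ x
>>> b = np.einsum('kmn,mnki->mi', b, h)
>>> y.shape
(5, 29)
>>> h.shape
(3, 37, 19, 29)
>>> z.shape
(29, 19, 37, 3)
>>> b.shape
(3, 29)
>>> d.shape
(29, 19, 37, 3)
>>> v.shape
(29,)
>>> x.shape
(3, 3)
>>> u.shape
(37, 29, 19)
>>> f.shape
()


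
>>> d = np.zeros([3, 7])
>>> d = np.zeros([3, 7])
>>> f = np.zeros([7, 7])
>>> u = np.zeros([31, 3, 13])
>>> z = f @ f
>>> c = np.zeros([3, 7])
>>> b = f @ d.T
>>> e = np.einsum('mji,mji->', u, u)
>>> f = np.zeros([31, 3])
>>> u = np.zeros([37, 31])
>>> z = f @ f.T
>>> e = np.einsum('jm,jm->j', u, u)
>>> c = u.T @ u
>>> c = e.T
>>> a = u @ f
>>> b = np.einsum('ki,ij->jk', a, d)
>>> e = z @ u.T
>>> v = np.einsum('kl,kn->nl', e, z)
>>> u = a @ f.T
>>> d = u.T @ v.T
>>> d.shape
(31, 31)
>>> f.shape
(31, 3)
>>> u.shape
(37, 31)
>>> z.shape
(31, 31)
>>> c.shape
(37,)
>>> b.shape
(7, 37)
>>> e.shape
(31, 37)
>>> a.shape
(37, 3)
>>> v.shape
(31, 37)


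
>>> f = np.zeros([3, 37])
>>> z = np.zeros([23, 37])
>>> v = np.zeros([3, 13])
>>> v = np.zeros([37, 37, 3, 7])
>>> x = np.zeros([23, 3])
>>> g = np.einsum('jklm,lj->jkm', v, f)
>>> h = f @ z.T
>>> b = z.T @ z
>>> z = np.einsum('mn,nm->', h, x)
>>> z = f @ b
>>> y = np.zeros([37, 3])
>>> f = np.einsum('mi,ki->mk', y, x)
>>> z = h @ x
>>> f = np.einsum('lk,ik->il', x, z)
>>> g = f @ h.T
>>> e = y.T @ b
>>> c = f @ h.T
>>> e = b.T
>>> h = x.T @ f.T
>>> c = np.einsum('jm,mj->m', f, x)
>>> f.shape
(3, 23)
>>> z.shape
(3, 3)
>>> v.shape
(37, 37, 3, 7)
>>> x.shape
(23, 3)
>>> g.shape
(3, 3)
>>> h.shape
(3, 3)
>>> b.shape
(37, 37)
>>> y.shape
(37, 3)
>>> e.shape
(37, 37)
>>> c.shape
(23,)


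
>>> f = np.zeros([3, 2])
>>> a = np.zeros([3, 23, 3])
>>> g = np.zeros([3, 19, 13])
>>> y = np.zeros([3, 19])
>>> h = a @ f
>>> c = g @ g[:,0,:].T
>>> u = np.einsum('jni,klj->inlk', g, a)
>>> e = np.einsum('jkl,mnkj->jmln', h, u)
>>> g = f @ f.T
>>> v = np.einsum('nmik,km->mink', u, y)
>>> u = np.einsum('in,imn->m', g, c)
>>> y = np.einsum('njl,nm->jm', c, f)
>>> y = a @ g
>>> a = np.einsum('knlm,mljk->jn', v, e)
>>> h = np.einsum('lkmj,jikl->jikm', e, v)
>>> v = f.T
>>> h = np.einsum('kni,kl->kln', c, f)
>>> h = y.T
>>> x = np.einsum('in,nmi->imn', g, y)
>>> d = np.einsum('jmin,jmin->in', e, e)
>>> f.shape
(3, 2)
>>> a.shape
(2, 23)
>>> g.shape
(3, 3)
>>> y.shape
(3, 23, 3)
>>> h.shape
(3, 23, 3)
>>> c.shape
(3, 19, 3)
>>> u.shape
(19,)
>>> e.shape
(3, 13, 2, 19)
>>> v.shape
(2, 3)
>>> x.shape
(3, 23, 3)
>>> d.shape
(2, 19)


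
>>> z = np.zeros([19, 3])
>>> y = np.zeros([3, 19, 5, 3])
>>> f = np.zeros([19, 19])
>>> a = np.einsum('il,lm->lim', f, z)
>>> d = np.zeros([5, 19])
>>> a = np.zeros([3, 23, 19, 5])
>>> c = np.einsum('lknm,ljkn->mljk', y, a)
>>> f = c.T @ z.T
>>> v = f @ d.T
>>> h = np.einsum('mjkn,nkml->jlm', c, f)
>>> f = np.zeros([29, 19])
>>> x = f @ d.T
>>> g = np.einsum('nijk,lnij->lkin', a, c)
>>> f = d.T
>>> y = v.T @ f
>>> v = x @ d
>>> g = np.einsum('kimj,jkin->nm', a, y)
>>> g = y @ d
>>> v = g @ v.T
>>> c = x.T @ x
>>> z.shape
(19, 3)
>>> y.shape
(5, 3, 23, 5)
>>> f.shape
(19, 5)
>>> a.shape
(3, 23, 19, 5)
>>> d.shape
(5, 19)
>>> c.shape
(5, 5)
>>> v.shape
(5, 3, 23, 29)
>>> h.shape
(3, 19, 3)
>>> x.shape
(29, 5)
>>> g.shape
(5, 3, 23, 19)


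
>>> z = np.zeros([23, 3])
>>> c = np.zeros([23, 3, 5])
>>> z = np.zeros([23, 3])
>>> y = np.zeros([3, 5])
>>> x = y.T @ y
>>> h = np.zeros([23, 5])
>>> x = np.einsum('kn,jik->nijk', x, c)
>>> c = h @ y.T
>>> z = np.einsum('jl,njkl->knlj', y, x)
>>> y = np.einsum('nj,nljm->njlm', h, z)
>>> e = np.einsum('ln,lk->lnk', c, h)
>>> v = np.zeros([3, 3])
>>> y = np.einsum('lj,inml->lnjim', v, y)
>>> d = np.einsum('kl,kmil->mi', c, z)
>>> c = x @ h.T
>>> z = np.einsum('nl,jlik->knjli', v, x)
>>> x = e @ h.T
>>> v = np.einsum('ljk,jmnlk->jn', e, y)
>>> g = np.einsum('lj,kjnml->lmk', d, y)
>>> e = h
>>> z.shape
(5, 3, 5, 3, 23)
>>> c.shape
(5, 3, 23, 23)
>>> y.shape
(3, 5, 3, 23, 5)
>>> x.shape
(23, 3, 23)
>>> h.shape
(23, 5)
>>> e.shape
(23, 5)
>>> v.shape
(3, 3)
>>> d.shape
(5, 5)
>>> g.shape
(5, 23, 3)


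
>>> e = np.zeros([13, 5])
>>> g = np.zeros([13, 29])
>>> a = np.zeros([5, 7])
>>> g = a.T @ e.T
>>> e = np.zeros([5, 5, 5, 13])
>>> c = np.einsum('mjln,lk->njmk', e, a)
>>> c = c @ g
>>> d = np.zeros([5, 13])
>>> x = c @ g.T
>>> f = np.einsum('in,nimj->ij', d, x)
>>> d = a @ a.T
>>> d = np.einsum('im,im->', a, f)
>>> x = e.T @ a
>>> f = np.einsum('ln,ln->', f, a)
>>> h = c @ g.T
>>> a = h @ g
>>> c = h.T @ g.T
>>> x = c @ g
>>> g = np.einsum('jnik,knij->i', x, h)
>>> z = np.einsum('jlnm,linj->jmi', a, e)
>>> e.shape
(5, 5, 5, 13)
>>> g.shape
(5,)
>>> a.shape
(13, 5, 5, 13)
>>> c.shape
(7, 5, 5, 7)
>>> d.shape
()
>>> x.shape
(7, 5, 5, 13)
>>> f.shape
()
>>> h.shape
(13, 5, 5, 7)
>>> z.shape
(13, 13, 5)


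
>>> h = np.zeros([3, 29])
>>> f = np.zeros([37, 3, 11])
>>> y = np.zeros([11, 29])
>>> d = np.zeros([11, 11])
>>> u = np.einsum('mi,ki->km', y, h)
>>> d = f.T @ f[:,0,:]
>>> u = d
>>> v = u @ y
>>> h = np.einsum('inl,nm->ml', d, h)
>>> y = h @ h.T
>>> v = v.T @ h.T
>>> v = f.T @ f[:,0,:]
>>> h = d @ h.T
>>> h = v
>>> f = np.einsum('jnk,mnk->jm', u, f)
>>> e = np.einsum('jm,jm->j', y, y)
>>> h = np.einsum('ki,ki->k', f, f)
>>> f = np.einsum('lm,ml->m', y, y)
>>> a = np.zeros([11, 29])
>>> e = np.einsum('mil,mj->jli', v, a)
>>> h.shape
(11,)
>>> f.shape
(29,)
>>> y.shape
(29, 29)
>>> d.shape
(11, 3, 11)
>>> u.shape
(11, 3, 11)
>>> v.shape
(11, 3, 11)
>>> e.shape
(29, 11, 3)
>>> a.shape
(11, 29)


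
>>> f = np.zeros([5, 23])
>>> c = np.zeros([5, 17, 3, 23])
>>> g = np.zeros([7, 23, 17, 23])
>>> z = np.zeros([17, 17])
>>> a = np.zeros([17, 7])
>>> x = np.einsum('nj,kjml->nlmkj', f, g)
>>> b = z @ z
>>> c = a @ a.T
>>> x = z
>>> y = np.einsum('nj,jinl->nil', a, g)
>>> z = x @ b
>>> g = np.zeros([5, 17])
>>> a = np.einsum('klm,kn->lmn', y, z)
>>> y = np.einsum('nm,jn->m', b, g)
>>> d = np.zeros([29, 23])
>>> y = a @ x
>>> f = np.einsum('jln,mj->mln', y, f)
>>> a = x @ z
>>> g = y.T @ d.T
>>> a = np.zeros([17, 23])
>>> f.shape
(5, 23, 17)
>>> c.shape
(17, 17)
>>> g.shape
(17, 23, 29)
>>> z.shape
(17, 17)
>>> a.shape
(17, 23)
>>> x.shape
(17, 17)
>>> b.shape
(17, 17)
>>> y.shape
(23, 23, 17)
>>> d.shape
(29, 23)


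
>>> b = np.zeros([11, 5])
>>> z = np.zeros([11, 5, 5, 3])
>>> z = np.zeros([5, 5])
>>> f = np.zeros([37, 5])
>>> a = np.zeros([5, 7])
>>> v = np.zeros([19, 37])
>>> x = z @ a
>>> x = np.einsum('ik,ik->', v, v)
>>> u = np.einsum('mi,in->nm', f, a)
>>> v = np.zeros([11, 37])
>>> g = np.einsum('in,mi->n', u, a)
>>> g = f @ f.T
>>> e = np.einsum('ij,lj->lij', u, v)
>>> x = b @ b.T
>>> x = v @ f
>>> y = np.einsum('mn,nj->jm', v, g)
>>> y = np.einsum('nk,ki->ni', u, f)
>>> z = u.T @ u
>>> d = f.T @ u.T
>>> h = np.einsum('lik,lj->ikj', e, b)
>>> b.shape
(11, 5)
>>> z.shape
(37, 37)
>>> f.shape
(37, 5)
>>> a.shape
(5, 7)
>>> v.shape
(11, 37)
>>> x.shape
(11, 5)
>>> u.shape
(7, 37)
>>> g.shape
(37, 37)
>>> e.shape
(11, 7, 37)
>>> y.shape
(7, 5)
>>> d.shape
(5, 7)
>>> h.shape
(7, 37, 5)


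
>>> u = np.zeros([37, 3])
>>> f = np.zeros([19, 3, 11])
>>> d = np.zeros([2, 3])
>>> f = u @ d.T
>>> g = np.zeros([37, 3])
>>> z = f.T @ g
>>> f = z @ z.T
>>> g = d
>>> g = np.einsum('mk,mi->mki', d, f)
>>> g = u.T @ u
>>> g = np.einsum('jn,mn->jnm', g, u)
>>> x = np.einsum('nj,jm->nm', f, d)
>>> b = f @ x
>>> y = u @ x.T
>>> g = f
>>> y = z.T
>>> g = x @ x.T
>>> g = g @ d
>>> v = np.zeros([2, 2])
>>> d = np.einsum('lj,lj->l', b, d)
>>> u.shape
(37, 3)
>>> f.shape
(2, 2)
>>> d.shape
(2,)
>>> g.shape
(2, 3)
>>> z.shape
(2, 3)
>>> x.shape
(2, 3)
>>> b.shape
(2, 3)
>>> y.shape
(3, 2)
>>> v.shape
(2, 2)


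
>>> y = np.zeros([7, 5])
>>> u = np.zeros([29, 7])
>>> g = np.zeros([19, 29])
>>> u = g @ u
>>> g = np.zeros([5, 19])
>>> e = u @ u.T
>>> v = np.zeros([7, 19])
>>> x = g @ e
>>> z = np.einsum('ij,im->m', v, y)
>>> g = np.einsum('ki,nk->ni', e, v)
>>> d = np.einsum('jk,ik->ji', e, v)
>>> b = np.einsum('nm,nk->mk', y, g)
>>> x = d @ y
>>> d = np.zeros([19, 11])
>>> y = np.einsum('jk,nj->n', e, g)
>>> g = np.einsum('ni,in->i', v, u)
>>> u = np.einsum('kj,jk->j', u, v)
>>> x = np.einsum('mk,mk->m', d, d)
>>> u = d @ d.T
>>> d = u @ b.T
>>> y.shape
(7,)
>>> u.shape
(19, 19)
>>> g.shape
(19,)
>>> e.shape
(19, 19)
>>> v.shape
(7, 19)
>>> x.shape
(19,)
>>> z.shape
(5,)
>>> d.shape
(19, 5)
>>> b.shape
(5, 19)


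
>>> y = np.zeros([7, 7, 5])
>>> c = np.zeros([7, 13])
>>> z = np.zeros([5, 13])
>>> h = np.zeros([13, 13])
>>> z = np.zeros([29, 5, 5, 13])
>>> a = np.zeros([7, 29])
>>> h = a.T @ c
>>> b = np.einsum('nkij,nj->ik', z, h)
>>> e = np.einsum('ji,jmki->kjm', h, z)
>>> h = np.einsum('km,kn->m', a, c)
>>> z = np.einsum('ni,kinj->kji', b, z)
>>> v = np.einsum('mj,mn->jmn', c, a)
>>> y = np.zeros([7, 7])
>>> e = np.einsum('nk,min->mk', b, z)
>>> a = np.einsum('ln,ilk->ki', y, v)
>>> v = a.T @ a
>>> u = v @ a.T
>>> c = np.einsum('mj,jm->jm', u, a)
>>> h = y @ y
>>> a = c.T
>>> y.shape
(7, 7)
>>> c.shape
(29, 13)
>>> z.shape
(29, 13, 5)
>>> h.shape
(7, 7)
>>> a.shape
(13, 29)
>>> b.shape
(5, 5)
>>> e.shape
(29, 5)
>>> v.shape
(13, 13)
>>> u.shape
(13, 29)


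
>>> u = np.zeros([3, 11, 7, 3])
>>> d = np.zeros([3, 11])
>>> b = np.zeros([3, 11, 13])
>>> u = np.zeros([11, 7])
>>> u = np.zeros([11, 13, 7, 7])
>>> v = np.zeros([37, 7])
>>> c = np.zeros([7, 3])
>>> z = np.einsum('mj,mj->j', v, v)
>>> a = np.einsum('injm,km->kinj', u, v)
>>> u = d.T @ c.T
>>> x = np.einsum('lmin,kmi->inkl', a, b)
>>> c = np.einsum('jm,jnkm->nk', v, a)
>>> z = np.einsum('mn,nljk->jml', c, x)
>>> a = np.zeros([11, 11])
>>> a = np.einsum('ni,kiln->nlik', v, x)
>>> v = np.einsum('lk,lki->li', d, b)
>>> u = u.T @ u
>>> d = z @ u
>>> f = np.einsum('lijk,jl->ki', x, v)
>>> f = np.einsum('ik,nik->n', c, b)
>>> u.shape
(7, 7)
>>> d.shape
(3, 11, 7)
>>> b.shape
(3, 11, 13)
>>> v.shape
(3, 13)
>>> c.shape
(11, 13)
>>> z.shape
(3, 11, 7)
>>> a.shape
(37, 3, 7, 13)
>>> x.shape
(13, 7, 3, 37)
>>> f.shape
(3,)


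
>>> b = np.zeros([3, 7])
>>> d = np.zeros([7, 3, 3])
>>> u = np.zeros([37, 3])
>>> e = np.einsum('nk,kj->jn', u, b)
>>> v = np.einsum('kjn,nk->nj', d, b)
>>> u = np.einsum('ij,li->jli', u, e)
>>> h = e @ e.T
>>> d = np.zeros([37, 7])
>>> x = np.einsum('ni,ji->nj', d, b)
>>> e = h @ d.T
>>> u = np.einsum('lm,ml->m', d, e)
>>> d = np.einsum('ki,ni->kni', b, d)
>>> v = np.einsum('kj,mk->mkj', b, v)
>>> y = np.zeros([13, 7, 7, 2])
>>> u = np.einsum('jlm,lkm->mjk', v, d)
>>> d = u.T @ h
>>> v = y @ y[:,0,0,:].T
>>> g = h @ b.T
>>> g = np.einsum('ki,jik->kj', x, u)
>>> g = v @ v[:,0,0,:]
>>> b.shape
(3, 7)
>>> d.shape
(37, 3, 7)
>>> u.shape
(7, 3, 37)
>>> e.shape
(7, 37)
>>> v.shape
(13, 7, 7, 13)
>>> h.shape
(7, 7)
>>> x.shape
(37, 3)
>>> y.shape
(13, 7, 7, 2)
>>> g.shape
(13, 7, 7, 13)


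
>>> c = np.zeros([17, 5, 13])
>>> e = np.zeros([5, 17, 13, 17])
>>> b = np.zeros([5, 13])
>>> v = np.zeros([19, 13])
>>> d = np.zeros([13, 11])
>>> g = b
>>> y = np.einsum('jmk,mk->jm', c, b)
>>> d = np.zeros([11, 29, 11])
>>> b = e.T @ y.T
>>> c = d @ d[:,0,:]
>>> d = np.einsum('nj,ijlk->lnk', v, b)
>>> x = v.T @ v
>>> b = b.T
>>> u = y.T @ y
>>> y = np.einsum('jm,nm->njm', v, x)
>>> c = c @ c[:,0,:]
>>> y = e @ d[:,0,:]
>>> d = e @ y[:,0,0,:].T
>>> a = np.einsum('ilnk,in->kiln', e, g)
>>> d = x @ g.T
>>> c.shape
(11, 29, 11)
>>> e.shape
(5, 17, 13, 17)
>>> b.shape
(17, 17, 13, 17)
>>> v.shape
(19, 13)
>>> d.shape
(13, 5)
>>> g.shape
(5, 13)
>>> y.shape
(5, 17, 13, 17)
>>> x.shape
(13, 13)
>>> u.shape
(5, 5)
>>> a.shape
(17, 5, 17, 13)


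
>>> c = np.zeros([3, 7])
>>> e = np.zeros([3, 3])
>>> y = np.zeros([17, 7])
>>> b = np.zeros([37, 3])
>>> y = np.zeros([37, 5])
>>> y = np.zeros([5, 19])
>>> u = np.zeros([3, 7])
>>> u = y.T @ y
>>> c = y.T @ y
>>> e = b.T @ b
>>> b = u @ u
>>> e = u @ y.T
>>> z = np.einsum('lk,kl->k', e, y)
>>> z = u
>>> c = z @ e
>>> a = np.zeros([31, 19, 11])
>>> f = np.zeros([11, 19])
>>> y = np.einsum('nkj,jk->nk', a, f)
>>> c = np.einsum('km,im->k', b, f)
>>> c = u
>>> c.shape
(19, 19)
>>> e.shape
(19, 5)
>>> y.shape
(31, 19)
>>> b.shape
(19, 19)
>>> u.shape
(19, 19)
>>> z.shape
(19, 19)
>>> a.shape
(31, 19, 11)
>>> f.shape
(11, 19)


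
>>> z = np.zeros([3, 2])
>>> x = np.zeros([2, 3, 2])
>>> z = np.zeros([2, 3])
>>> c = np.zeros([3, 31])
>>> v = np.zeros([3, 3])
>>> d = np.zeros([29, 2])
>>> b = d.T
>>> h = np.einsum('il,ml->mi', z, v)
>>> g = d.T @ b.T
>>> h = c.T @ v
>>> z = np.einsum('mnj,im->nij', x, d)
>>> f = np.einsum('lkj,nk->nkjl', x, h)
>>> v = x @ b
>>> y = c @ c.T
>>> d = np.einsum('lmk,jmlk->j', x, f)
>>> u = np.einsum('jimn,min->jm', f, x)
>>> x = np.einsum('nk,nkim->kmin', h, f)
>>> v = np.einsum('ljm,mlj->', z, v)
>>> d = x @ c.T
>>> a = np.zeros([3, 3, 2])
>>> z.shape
(3, 29, 2)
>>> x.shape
(3, 2, 2, 31)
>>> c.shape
(3, 31)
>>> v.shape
()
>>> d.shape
(3, 2, 2, 3)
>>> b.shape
(2, 29)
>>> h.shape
(31, 3)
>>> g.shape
(2, 2)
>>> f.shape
(31, 3, 2, 2)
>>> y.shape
(3, 3)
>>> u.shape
(31, 2)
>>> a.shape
(3, 3, 2)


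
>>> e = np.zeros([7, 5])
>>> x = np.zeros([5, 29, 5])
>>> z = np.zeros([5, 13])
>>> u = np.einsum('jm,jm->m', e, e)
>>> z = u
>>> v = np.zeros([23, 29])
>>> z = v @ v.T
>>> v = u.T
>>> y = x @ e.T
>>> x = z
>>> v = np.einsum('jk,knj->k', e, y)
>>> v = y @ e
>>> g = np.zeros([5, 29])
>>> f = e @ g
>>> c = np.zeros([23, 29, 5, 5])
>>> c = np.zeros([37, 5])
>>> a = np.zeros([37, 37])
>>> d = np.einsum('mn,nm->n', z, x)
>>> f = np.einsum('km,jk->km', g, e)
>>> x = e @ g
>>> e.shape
(7, 5)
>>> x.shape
(7, 29)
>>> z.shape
(23, 23)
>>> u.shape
(5,)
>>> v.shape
(5, 29, 5)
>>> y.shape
(5, 29, 7)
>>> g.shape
(5, 29)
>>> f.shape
(5, 29)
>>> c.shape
(37, 5)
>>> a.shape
(37, 37)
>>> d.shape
(23,)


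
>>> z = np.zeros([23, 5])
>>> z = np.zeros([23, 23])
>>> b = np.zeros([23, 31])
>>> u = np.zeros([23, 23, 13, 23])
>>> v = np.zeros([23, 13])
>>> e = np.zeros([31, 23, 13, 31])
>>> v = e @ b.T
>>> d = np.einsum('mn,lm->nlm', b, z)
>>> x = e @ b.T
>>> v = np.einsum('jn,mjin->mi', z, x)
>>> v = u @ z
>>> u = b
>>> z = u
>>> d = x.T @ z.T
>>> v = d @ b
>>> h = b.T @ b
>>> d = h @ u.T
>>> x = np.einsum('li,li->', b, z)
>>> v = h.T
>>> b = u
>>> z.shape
(23, 31)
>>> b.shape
(23, 31)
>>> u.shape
(23, 31)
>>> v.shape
(31, 31)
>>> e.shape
(31, 23, 13, 31)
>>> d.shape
(31, 23)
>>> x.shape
()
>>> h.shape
(31, 31)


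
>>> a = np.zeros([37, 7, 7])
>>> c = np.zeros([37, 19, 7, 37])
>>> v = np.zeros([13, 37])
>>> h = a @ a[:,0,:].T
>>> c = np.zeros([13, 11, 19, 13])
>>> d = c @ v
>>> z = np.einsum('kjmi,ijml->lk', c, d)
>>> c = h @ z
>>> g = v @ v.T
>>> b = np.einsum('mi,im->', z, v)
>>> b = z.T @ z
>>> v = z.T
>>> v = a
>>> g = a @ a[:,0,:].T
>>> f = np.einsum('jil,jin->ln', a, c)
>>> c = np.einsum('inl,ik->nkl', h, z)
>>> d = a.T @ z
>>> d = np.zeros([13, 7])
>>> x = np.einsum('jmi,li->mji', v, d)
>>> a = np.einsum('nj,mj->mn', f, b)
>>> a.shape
(13, 7)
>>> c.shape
(7, 13, 37)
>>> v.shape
(37, 7, 7)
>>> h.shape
(37, 7, 37)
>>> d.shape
(13, 7)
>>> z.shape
(37, 13)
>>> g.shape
(37, 7, 37)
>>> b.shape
(13, 13)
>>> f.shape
(7, 13)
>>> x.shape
(7, 37, 7)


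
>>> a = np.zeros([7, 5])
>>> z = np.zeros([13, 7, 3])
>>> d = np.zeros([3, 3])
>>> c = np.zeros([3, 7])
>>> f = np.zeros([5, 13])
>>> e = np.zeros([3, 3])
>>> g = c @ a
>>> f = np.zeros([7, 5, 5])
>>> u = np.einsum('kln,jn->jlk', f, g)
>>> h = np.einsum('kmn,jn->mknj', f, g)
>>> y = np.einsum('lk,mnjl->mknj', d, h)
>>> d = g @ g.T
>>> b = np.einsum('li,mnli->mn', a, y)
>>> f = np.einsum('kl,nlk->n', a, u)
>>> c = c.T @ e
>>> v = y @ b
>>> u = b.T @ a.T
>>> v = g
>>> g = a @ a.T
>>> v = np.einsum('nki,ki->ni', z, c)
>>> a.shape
(7, 5)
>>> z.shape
(13, 7, 3)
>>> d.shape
(3, 3)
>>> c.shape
(7, 3)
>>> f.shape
(3,)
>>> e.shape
(3, 3)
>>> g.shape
(7, 7)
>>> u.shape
(3, 7)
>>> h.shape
(5, 7, 5, 3)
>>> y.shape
(5, 3, 7, 5)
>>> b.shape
(5, 3)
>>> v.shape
(13, 3)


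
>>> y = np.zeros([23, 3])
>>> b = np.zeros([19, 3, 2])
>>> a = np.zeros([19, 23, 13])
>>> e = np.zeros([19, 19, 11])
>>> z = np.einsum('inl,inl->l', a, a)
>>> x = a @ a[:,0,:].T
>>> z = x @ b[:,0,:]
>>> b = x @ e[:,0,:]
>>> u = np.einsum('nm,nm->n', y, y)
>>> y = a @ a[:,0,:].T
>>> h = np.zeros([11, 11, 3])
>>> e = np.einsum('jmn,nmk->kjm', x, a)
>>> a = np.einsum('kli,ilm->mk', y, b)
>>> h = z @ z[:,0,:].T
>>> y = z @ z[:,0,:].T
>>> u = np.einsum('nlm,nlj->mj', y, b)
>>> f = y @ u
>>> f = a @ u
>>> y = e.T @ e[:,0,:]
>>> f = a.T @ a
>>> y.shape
(23, 19, 23)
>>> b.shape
(19, 23, 11)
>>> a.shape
(11, 19)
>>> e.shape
(13, 19, 23)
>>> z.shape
(19, 23, 2)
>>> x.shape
(19, 23, 19)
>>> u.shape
(19, 11)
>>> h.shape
(19, 23, 19)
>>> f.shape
(19, 19)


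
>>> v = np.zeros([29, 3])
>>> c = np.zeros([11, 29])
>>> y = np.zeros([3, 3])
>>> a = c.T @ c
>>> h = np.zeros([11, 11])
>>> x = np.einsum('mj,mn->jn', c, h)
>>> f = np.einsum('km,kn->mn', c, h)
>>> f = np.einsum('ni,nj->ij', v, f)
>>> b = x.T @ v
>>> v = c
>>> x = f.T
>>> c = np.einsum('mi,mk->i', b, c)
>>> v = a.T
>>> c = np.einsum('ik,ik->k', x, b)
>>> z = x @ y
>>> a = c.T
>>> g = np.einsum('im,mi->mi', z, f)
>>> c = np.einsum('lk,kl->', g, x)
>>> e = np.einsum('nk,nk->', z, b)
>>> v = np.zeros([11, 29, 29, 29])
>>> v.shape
(11, 29, 29, 29)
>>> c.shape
()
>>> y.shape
(3, 3)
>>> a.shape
(3,)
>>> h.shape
(11, 11)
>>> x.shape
(11, 3)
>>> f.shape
(3, 11)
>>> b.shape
(11, 3)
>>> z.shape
(11, 3)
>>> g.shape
(3, 11)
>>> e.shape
()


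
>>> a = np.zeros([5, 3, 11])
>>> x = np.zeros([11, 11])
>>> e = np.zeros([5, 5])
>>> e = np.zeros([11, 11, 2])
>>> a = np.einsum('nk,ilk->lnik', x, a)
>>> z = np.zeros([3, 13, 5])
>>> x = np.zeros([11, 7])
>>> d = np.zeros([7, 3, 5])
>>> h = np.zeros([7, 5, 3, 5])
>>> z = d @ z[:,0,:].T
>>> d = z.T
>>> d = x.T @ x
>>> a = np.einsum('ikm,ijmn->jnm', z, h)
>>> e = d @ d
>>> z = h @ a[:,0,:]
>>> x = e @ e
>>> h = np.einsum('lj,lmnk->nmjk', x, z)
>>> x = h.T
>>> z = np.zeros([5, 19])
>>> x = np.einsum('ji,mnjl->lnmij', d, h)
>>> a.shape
(5, 5, 3)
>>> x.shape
(3, 5, 3, 7, 7)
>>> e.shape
(7, 7)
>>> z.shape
(5, 19)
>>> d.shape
(7, 7)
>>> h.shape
(3, 5, 7, 3)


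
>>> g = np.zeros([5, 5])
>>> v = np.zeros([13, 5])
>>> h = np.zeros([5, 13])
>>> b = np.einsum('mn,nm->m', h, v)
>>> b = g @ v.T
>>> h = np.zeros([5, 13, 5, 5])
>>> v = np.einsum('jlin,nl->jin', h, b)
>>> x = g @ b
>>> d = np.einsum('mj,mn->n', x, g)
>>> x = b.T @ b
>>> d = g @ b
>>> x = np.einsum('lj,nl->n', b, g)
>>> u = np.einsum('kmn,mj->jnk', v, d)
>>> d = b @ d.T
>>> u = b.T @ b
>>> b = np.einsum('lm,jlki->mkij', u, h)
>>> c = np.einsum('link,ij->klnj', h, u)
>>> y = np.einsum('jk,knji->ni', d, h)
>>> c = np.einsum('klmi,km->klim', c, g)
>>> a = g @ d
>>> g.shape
(5, 5)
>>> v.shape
(5, 5, 5)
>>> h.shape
(5, 13, 5, 5)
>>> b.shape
(13, 5, 5, 5)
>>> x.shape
(5,)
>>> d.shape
(5, 5)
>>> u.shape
(13, 13)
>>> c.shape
(5, 5, 13, 5)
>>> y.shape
(13, 5)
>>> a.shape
(5, 5)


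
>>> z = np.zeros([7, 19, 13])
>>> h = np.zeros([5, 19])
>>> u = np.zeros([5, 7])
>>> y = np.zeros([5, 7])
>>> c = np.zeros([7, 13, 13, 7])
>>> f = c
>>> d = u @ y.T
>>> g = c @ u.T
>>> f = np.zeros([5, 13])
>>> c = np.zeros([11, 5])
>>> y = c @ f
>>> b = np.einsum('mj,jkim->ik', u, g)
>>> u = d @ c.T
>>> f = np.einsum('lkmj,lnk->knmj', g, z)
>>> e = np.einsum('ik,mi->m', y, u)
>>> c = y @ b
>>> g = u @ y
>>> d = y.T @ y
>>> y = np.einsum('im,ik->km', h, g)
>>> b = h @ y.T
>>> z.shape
(7, 19, 13)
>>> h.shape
(5, 19)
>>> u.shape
(5, 11)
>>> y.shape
(13, 19)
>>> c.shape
(11, 13)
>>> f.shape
(13, 19, 13, 5)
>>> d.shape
(13, 13)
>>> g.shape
(5, 13)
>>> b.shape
(5, 13)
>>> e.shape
(5,)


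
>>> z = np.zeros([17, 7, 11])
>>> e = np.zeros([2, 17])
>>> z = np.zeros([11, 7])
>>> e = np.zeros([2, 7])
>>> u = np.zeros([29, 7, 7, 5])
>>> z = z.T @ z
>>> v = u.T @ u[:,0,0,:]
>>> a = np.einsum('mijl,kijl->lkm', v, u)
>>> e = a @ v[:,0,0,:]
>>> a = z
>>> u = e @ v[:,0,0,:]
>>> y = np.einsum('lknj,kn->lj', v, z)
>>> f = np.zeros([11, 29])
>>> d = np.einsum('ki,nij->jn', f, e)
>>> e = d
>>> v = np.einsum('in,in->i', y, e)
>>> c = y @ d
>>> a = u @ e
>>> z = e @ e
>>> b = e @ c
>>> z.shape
(5, 5)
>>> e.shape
(5, 5)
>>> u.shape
(5, 29, 5)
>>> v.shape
(5,)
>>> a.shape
(5, 29, 5)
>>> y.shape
(5, 5)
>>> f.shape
(11, 29)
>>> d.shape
(5, 5)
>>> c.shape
(5, 5)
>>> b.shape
(5, 5)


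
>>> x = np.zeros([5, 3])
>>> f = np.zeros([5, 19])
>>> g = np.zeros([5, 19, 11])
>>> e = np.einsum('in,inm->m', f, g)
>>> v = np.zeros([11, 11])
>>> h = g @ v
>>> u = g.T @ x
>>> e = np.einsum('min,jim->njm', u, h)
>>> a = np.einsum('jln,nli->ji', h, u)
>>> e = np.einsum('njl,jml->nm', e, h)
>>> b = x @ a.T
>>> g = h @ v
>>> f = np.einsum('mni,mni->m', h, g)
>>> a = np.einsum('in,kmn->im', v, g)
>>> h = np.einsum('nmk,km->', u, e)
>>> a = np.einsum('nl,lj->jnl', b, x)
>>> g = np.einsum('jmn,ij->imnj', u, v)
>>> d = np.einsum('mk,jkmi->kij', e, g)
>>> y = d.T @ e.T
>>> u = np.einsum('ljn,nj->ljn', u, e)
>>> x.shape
(5, 3)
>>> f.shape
(5,)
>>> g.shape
(11, 19, 3, 11)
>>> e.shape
(3, 19)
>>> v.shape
(11, 11)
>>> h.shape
()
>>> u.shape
(11, 19, 3)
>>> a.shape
(3, 5, 5)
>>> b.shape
(5, 5)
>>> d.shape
(19, 11, 11)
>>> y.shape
(11, 11, 3)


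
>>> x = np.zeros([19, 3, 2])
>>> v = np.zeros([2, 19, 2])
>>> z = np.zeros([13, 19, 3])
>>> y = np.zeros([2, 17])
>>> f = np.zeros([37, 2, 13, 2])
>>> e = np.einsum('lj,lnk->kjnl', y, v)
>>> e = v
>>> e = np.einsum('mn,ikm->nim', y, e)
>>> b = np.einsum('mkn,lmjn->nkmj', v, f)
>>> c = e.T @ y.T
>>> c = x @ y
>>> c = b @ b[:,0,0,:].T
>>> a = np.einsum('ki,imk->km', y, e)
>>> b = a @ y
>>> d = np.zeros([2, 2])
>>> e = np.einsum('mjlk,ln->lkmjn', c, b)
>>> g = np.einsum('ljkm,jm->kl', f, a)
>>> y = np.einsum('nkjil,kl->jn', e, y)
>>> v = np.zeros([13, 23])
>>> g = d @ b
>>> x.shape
(19, 3, 2)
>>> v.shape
(13, 23)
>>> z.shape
(13, 19, 3)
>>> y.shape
(2, 2)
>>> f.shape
(37, 2, 13, 2)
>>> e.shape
(2, 2, 2, 19, 17)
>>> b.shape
(2, 17)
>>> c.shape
(2, 19, 2, 2)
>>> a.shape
(2, 2)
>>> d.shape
(2, 2)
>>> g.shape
(2, 17)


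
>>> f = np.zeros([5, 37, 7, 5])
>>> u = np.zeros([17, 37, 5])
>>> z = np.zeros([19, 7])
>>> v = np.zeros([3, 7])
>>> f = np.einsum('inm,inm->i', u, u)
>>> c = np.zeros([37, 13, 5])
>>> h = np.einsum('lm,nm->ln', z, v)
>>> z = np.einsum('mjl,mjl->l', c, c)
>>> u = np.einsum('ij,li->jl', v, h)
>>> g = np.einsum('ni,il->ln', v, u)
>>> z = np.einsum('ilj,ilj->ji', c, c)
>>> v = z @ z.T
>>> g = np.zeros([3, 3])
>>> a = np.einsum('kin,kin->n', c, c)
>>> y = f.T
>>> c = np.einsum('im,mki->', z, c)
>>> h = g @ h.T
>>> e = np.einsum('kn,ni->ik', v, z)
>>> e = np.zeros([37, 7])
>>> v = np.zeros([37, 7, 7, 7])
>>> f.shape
(17,)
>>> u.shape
(7, 19)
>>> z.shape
(5, 37)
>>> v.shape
(37, 7, 7, 7)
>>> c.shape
()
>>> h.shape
(3, 19)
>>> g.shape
(3, 3)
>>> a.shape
(5,)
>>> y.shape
(17,)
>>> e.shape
(37, 7)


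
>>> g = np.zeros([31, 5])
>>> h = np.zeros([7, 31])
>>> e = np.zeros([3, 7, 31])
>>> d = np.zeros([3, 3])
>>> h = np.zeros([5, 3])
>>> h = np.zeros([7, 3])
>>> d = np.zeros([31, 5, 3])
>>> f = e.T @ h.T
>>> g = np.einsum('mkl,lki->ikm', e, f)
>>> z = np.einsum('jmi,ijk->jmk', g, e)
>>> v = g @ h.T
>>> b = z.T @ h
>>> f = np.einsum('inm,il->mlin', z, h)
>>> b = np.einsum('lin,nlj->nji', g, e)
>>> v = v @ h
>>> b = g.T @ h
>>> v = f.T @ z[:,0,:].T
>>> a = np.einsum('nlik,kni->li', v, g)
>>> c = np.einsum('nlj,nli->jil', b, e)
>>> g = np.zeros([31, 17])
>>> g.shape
(31, 17)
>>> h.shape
(7, 3)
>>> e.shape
(3, 7, 31)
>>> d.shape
(31, 5, 3)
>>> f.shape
(31, 3, 7, 7)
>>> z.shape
(7, 7, 31)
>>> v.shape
(7, 7, 3, 7)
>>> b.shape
(3, 7, 3)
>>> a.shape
(7, 3)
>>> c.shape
(3, 31, 7)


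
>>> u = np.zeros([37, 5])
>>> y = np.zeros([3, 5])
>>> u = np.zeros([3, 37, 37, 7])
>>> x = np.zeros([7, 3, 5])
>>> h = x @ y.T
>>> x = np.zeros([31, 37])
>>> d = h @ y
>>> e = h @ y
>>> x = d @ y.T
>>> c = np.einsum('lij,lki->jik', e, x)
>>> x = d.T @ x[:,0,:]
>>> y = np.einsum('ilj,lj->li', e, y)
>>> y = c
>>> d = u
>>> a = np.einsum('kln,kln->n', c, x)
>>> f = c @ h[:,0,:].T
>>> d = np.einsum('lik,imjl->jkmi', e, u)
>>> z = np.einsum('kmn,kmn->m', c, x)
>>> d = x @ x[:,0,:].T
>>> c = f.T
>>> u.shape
(3, 37, 37, 7)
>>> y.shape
(5, 3, 3)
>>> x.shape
(5, 3, 3)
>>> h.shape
(7, 3, 3)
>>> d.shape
(5, 3, 5)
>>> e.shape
(7, 3, 5)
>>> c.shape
(7, 3, 5)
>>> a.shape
(3,)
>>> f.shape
(5, 3, 7)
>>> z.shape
(3,)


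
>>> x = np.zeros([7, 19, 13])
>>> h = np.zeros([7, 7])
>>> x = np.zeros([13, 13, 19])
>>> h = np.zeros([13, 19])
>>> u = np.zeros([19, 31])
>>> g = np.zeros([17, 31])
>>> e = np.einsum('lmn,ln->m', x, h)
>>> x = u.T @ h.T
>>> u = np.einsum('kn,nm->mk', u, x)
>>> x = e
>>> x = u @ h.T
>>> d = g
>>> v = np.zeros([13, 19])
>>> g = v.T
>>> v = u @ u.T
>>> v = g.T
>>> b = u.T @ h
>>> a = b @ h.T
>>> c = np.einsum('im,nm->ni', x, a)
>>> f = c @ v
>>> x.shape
(13, 13)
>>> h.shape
(13, 19)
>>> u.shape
(13, 19)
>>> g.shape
(19, 13)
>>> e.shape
(13,)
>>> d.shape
(17, 31)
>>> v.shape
(13, 19)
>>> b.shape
(19, 19)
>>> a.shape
(19, 13)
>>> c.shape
(19, 13)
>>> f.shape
(19, 19)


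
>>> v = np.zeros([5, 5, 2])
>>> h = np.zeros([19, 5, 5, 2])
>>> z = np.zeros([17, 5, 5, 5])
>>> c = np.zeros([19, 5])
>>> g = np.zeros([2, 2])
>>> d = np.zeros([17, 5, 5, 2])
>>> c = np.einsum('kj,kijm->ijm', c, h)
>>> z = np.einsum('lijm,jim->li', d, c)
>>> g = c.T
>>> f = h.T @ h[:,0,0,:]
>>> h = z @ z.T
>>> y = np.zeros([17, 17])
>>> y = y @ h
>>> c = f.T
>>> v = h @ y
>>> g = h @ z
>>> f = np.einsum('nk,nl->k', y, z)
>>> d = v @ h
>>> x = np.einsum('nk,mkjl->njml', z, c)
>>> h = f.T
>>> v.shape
(17, 17)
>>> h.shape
(17,)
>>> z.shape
(17, 5)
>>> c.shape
(2, 5, 5, 2)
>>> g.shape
(17, 5)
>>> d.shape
(17, 17)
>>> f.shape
(17,)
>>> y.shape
(17, 17)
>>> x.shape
(17, 5, 2, 2)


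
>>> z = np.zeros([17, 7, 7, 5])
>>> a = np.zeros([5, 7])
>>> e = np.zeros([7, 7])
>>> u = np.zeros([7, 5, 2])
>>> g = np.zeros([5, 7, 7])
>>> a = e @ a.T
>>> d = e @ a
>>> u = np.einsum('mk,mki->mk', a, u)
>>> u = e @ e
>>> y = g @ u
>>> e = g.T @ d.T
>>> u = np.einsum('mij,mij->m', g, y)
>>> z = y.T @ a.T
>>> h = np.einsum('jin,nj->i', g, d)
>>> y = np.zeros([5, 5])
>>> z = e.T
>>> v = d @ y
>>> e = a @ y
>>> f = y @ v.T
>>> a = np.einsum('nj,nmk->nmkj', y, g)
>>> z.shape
(7, 7, 7)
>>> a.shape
(5, 7, 7, 5)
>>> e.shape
(7, 5)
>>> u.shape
(5,)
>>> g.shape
(5, 7, 7)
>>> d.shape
(7, 5)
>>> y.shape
(5, 5)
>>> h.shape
(7,)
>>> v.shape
(7, 5)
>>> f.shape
(5, 7)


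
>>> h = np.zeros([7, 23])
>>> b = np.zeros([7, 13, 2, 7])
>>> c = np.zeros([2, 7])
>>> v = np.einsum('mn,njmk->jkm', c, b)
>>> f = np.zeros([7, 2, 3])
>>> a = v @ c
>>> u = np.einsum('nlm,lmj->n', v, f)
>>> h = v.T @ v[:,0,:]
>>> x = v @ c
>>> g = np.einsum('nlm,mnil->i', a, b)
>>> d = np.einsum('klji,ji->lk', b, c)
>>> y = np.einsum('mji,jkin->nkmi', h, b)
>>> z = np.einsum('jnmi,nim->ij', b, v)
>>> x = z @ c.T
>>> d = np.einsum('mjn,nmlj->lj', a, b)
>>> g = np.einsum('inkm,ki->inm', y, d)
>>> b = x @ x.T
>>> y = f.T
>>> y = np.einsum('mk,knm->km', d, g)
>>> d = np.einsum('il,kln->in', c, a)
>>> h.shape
(2, 7, 2)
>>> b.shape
(7, 7)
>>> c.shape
(2, 7)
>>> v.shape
(13, 7, 2)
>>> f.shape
(7, 2, 3)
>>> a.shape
(13, 7, 7)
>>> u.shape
(13,)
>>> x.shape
(7, 2)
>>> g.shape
(7, 13, 2)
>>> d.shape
(2, 7)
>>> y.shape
(7, 2)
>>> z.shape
(7, 7)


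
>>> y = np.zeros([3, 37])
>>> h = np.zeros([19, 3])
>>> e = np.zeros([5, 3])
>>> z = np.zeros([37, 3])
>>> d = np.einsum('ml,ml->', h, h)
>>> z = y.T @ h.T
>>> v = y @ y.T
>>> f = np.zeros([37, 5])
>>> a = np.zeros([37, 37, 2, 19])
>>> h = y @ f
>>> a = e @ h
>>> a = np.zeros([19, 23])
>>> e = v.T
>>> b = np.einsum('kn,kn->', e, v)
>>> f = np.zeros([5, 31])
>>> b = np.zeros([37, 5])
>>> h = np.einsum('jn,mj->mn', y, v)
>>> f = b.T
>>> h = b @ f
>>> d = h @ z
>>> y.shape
(3, 37)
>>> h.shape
(37, 37)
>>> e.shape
(3, 3)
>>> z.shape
(37, 19)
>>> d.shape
(37, 19)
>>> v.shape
(3, 3)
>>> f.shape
(5, 37)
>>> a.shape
(19, 23)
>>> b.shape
(37, 5)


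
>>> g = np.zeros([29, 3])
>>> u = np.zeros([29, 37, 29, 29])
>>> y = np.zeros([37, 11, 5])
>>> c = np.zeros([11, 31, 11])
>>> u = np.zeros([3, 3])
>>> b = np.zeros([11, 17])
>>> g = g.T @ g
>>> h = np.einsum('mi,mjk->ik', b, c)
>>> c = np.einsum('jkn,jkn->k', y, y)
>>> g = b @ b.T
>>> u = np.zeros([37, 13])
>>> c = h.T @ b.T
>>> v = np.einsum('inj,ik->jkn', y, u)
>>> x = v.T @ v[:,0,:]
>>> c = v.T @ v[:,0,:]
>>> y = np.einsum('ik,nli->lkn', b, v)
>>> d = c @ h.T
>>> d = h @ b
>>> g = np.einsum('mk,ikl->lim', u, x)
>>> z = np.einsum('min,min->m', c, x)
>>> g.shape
(11, 11, 37)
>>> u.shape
(37, 13)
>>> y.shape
(13, 17, 5)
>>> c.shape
(11, 13, 11)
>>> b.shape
(11, 17)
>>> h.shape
(17, 11)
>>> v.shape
(5, 13, 11)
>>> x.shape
(11, 13, 11)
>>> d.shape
(17, 17)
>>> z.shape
(11,)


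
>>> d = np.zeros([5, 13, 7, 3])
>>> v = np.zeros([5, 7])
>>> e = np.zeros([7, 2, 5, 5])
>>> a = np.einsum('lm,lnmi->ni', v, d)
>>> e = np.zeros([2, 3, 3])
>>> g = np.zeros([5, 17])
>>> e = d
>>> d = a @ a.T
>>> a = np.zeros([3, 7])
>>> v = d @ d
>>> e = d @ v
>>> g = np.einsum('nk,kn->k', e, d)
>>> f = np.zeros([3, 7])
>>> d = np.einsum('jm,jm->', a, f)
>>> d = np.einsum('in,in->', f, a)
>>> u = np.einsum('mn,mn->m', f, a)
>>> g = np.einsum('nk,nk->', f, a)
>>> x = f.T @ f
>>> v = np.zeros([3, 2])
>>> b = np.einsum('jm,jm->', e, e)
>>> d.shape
()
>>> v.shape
(3, 2)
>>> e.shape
(13, 13)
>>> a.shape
(3, 7)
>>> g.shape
()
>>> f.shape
(3, 7)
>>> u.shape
(3,)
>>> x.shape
(7, 7)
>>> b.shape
()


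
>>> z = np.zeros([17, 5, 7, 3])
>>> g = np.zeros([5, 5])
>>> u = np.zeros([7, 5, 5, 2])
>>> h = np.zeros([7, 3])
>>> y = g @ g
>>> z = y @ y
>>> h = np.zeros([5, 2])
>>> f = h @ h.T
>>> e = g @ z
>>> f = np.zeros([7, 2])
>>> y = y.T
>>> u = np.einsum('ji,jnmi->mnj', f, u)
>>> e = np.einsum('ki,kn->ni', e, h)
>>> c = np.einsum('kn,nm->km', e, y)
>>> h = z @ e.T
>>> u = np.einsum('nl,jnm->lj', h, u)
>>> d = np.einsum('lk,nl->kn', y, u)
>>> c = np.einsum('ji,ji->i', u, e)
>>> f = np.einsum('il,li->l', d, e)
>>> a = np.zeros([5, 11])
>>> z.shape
(5, 5)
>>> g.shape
(5, 5)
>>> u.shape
(2, 5)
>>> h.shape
(5, 2)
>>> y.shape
(5, 5)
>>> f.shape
(2,)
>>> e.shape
(2, 5)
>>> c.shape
(5,)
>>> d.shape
(5, 2)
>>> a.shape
(5, 11)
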